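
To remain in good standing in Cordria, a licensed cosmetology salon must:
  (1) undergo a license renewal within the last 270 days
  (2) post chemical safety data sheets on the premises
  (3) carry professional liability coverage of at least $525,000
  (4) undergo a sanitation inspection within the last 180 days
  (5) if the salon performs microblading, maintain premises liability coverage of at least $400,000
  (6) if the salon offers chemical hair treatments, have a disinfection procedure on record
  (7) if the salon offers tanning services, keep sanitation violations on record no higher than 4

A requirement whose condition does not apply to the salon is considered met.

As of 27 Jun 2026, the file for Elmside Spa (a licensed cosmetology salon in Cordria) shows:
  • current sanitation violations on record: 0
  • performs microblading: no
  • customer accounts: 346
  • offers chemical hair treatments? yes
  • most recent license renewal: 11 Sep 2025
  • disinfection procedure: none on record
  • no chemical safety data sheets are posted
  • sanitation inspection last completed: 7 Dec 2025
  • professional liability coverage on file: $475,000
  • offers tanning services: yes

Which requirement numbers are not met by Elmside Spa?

1, 2, 3, 4, 6

1. license renewal 289 days ago vs limit 270 → not met
2. chemical safety data sheets absent → not met
3. professional liability coverage $475,000 < $525,000 → not met
4. sanitation inspection 202 days ago vs limit 180 → not met
5. condition 'performs microblading' does not hold → requirement n/a → met
6. condition 'offers chemical hair treatments' holds; disinfection procedure absent → not met
7. condition 'offers tanning services' holds; sanitation violations on record 0 ≤ 4 → met
Not met: 1, 2, 3, 4, 6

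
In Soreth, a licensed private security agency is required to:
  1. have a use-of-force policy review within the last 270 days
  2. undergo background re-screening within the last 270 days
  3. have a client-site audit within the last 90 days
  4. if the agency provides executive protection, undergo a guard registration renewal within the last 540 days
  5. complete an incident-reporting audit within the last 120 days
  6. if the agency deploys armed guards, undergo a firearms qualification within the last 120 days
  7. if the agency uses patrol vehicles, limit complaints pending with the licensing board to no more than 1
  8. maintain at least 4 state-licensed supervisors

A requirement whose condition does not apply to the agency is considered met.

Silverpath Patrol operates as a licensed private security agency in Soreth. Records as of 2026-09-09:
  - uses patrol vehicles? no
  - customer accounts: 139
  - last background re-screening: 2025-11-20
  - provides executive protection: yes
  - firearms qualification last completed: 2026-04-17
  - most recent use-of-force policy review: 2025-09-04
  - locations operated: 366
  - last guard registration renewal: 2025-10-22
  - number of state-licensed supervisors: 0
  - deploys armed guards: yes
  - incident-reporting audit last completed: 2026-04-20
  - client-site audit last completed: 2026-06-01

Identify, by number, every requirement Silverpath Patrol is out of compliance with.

1, 2, 3, 5, 6, 8

1. use-of-force policy review 370 days ago vs limit 270 → not met
2. background re-screening 293 days ago vs limit 270 → not met
3. client-site audit 100 days ago vs limit 90 → not met
4. condition 'provides executive protection' holds; guard registration renewal 322 days ago vs limit 540 → met
5. incident-reporting audit 142 days ago vs limit 120 → not met
6. condition 'deploys armed guards' holds; firearms qualification 145 days ago vs limit 120 → not met
7. condition 'uses patrol vehicles' does not hold → requirement n/a → met
8. state-licensed supervisors 0 < 4 → not met
Not met: 1, 2, 3, 5, 6, 8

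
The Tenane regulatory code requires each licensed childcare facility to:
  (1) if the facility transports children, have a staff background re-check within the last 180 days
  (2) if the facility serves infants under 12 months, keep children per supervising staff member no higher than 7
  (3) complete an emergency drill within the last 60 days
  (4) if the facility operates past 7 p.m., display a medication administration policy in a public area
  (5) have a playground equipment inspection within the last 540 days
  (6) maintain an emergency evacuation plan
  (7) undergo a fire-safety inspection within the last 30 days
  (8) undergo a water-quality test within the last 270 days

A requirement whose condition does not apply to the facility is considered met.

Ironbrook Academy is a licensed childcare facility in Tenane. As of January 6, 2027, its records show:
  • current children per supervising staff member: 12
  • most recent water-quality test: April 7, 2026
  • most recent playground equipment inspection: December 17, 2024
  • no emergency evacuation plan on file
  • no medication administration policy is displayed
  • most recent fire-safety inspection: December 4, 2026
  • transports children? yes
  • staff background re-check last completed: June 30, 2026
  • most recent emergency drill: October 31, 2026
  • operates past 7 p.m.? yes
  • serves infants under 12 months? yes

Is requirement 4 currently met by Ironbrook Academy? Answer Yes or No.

No

4. condition 'operates past 7 p.m.' holds; medication administration policy absent → not met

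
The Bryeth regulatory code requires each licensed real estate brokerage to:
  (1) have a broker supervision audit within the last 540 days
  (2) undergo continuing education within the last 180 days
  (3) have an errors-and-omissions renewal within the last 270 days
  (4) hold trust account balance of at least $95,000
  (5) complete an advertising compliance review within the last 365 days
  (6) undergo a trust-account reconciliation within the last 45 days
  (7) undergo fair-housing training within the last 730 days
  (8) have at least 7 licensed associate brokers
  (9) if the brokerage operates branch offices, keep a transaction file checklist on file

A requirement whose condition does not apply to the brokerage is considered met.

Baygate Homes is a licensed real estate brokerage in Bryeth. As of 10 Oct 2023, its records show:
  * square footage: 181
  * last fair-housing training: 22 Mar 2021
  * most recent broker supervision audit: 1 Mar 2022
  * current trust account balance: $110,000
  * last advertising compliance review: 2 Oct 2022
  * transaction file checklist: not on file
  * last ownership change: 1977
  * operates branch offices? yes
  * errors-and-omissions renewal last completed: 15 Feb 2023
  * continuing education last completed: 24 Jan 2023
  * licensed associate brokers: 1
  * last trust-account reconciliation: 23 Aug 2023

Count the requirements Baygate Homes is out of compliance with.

1. broker supervision audit 588 days ago vs limit 540 → not met
2. continuing education 259 days ago vs limit 180 → not met
3. errors-and-omissions renewal 237 days ago vs limit 270 → met
4. trust account balance $110,000 ≥ $95,000 → met
5. advertising compliance review 373 days ago vs limit 365 → not met
6. trust-account reconciliation 48 days ago vs limit 45 → not met
7. fair-housing training 932 days ago vs limit 730 → not met
8. licensed associate brokers 1 < 7 → not met
9. condition 'operates branch offices' holds; transaction file checklist absent → not met
Not met: 7 of 9

7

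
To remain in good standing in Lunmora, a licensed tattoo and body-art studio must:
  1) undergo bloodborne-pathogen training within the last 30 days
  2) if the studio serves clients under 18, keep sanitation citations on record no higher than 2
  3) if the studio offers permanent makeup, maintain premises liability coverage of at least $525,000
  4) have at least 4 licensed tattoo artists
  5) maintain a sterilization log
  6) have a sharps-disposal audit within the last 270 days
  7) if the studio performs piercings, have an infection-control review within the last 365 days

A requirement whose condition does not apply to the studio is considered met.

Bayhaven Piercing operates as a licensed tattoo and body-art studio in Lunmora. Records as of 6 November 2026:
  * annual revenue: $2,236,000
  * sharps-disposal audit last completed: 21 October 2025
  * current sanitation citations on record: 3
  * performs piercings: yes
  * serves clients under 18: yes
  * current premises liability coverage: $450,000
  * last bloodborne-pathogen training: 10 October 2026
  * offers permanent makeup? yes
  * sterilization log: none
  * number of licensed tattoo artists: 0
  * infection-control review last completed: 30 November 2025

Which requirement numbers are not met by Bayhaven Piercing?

1. bloodborne-pathogen training 27 days ago vs limit 30 → met
2. condition 'serves clients under 18' holds; sanitation citations on record 3 > 2 → not met
3. condition 'offers permanent makeup' holds; premises liability coverage $450,000 < $525,000 → not met
4. licensed tattoo artists 0 < 4 → not met
5. sterilization log absent → not met
6. sharps-disposal audit 381 days ago vs limit 270 → not met
7. condition 'performs piercings' holds; infection-control review 341 days ago vs limit 365 → met
Not met: 2, 3, 4, 5, 6

2, 3, 4, 5, 6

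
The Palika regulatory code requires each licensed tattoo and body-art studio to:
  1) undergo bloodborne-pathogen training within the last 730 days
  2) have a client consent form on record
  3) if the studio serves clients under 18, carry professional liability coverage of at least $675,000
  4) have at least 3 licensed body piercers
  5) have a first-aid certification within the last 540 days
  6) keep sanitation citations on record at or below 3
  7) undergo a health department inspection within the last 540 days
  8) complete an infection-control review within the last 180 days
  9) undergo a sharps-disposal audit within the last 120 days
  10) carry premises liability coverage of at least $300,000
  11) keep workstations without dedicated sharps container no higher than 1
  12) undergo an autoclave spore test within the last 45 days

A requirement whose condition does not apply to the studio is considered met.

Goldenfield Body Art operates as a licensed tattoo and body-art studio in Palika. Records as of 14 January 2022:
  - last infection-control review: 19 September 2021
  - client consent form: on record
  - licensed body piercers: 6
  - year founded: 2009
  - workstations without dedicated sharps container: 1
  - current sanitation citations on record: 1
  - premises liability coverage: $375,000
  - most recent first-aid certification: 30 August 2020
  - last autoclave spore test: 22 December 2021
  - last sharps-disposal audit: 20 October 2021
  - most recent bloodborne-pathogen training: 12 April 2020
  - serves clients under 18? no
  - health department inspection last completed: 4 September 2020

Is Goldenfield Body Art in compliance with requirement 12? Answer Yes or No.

Yes

12. autoclave spore test 23 days ago vs limit 45 → met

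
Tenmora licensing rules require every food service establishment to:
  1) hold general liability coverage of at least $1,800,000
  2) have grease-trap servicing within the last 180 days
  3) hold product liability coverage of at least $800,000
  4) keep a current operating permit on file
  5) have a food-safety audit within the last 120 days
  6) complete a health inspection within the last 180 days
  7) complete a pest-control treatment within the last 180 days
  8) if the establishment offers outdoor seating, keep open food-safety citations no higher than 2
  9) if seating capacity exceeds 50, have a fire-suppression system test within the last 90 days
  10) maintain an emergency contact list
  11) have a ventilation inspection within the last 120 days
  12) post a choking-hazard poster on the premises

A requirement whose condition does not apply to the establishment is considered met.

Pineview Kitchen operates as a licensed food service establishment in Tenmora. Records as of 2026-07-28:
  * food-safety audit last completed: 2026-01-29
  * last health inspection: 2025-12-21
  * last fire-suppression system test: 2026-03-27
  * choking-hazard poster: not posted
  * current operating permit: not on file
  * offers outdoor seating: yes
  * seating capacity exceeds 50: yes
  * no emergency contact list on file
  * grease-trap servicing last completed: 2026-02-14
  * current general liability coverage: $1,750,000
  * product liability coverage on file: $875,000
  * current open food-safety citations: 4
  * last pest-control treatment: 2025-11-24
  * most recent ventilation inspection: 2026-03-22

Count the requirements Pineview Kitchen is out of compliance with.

10

1. general liability coverage $1,750,000 < $1,800,000 → not met
2. grease-trap servicing 164 days ago vs limit 180 → met
3. product liability coverage $875,000 ≥ $800,000 → met
4. current operating permit absent → not met
5. food-safety audit 180 days ago vs limit 120 → not met
6. health inspection 219 days ago vs limit 180 → not met
7. pest-control treatment 246 days ago vs limit 180 → not met
8. condition 'offers outdoor seating' holds; open food-safety citations 4 > 2 → not met
9. condition 'seating capacity exceeds 50' holds; fire-suppression system test 123 days ago vs limit 90 → not met
10. emergency contact list absent → not met
11. ventilation inspection 128 days ago vs limit 120 → not met
12. choking-hazard poster absent → not met
Not met: 10 of 12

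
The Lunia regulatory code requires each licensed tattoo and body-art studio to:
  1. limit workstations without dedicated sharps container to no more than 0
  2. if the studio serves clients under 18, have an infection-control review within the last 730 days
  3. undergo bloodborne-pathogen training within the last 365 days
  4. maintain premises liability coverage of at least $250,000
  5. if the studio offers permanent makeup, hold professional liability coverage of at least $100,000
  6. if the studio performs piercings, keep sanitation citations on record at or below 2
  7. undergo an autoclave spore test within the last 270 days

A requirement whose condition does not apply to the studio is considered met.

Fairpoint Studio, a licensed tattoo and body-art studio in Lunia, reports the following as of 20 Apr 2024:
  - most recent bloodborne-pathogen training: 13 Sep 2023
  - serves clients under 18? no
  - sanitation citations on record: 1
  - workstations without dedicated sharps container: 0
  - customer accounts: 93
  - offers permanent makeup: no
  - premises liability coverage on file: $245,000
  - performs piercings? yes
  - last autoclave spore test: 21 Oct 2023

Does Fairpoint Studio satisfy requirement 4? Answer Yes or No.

No

4. premises liability coverage $245,000 < $250,000 → not met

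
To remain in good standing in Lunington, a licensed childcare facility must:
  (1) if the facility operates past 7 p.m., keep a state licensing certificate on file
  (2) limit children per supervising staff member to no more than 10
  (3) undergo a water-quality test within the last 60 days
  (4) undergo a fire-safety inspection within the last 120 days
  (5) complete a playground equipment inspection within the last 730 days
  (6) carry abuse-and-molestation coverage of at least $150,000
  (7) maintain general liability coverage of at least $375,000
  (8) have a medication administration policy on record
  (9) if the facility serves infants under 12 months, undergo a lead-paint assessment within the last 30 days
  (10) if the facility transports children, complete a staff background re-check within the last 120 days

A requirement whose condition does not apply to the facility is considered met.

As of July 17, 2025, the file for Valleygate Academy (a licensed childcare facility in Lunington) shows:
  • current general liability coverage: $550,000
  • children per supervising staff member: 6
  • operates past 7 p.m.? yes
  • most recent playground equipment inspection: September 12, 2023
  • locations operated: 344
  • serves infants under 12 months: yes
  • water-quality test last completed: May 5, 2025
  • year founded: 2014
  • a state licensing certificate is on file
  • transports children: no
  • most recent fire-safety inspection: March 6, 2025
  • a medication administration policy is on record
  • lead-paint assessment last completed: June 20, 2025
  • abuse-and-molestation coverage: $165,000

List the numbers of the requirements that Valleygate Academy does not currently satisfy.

3, 4

1. condition 'operates past 7 p.m.' holds; state licensing certificate present → met
2. children per supervising staff member 6 ≤ 10 → met
3. water-quality test 73 days ago vs limit 60 → not met
4. fire-safety inspection 133 days ago vs limit 120 → not met
5. playground equipment inspection 674 days ago vs limit 730 → met
6. abuse-and-molestation coverage $165,000 ≥ $150,000 → met
7. general liability coverage $550,000 ≥ $375,000 → met
8. medication administration policy present → met
9. condition 'serves infants under 12 months' holds; lead-paint assessment 27 days ago vs limit 30 → met
10. condition 'transports children' does not hold → requirement n/a → met
Not met: 3, 4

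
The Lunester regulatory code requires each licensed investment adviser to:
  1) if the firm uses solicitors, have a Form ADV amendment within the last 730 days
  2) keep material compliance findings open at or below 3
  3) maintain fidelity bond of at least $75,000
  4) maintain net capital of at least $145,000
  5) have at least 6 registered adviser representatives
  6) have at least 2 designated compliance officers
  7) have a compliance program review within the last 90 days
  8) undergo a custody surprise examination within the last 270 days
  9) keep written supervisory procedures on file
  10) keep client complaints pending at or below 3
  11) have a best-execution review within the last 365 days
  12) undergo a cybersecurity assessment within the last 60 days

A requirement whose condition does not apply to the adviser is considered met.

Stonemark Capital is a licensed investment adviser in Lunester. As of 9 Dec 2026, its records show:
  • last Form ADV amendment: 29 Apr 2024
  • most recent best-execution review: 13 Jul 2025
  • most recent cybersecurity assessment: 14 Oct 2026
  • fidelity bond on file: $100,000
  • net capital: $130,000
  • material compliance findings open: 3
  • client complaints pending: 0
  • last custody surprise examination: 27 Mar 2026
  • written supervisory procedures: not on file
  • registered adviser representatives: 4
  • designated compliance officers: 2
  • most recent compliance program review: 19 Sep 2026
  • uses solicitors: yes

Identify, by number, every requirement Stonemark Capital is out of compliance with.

1. condition 'uses solicitors' holds; Form ADV amendment 954 days ago vs limit 730 → not met
2. material compliance findings open 3 ≤ 3 → met
3. fidelity bond $100,000 ≥ $75,000 → met
4. net capital $130,000 < $145,000 → not met
5. registered adviser representatives 4 < 6 → not met
6. designated compliance officers 2 ≥ 2 → met
7. compliance program review 81 days ago vs limit 90 → met
8. custody surprise examination 257 days ago vs limit 270 → met
9. written supervisory procedures absent → not met
10. client complaints pending 0 ≤ 3 → met
11. best-execution review 514 days ago vs limit 365 → not met
12. cybersecurity assessment 56 days ago vs limit 60 → met
Not met: 1, 4, 5, 9, 11

1, 4, 5, 9, 11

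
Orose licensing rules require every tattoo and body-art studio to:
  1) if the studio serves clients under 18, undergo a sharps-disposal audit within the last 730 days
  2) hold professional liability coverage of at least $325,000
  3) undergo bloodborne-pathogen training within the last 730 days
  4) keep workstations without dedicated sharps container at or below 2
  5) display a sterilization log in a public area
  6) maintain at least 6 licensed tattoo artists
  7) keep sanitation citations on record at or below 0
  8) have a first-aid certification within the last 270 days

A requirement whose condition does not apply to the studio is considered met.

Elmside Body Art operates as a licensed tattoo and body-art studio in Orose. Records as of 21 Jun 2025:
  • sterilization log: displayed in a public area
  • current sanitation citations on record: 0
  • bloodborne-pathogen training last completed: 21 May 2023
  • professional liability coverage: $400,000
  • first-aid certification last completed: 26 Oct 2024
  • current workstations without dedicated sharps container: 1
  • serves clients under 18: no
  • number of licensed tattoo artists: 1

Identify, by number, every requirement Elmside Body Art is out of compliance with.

1. condition 'serves clients under 18' does not hold → requirement n/a → met
2. professional liability coverage $400,000 ≥ $325,000 → met
3. bloodborne-pathogen training 762 days ago vs limit 730 → not met
4. workstations without dedicated sharps container 1 ≤ 2 → met
5. sterilization log present → met
6. licensed tattoo artists 1 < 6 → not met
7. sanitation citations on record 0 ≤ 0 → met
8. first-aid certification 238 days ago vs limit 270 → met
Not met: 3, 6

3, 6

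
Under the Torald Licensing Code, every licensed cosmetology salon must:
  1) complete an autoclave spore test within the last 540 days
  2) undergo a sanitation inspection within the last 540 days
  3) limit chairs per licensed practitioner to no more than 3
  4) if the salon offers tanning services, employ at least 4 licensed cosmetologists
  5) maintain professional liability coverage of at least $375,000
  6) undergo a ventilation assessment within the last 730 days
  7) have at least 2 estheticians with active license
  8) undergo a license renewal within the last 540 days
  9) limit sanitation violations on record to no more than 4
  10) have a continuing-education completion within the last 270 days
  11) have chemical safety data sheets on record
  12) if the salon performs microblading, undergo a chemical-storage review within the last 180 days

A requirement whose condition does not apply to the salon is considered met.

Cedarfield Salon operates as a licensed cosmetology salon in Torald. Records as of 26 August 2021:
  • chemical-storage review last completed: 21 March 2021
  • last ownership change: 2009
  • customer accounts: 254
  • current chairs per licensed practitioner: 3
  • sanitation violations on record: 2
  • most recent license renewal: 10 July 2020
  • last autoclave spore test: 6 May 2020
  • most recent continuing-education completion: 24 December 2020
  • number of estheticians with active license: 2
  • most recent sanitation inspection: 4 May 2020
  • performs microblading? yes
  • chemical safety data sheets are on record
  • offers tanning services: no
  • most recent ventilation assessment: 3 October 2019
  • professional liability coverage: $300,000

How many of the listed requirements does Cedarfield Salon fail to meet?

1

1. autoclave spore test 477 days ago vs limit 540 → met
2. sanitation inspection 479 days ago vs limit 540 → met
3. chairs per licensed practitioner 3 ≤ 3 → met
4. condition 'offers tanning services' does not hold → requirement n/a → met
5. professional liability coverage $300,000 < $375,000 → not met
6. ventilation assessment 693 days ago vs limit 730 → met
7. estheticians with active license 2 ≥ 2 → met
8. license renewal 412 days ago vs limit 540 → met
9. sanitation violations on record 2 ≤ 4 → met
10. continuing-education completion 245 days ago vs limit 270 → met
11. chemical safety data sheets present → met
12. condition 'performs microblading' holds; chemical-storage review 158 days ago vs limit 180 → met
Not met: 1 of 12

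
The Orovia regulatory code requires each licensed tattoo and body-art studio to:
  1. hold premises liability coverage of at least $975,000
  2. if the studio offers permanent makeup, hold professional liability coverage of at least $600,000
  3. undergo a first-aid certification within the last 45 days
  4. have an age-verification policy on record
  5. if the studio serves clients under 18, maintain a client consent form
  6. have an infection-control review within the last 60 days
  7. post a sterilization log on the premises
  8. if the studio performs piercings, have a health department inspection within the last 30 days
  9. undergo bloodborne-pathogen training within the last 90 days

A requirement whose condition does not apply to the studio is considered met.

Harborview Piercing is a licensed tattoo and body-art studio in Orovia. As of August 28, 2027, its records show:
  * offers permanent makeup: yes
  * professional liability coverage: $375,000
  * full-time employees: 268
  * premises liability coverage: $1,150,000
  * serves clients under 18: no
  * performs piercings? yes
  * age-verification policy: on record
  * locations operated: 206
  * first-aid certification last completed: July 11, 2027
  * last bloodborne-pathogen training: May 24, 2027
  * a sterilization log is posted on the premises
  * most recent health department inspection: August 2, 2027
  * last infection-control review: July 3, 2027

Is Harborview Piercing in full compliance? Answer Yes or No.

No

1. premises liability coverage $1,150,000 ≥ $975,000 → met
2. condition 'offers permanent makeup' holds; professional liability coverage $375,000 < $600,000 → not met
3. first-aid certification 48 days ago vs limit 45 → not met
4. age-verification policy present → met
5. condition 'serves clients under 18' does not hold → requirement n/a → met
6. infection-control review 56 days ago vs limit 60 → met
7. sterilization log present → met
8. condition 'performs piercings' holds; health department inspection 26 days ago vs limit 30 → met
9. bloodborne-pathogen training 96 days ago vs limit 90 → not met
Not met: 2, 3, 9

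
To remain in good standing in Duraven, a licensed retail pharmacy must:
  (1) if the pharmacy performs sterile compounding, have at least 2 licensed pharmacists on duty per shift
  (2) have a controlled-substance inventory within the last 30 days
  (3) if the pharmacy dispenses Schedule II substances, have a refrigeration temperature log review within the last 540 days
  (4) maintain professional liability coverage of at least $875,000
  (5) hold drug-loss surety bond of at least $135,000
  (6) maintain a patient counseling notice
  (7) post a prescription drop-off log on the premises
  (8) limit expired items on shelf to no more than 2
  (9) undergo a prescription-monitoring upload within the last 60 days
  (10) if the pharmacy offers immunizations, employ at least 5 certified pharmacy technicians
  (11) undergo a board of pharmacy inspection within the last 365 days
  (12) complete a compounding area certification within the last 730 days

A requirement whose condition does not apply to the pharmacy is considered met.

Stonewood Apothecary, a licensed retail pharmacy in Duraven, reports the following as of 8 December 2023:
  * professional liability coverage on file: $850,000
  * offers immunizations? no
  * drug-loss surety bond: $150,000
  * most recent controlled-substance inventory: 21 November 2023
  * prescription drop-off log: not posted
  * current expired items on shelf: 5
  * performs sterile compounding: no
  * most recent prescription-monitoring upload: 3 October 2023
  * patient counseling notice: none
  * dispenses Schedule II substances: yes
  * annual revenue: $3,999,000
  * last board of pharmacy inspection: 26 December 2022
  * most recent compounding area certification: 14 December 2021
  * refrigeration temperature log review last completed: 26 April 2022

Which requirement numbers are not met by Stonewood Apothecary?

1. condition 'performs sterile compounding' does not hold → requirement n/a → met
2. controlled-substance inventory 17 days ago vs limit 30 → met
3. condition 'dispenses Schedule II substances' holds; refrigeration temperature log review 591 days ago vs limit 540 → not met
4. professional liability coverage $850,000 < $875,000 → not met
5. drug-loss surety bond $150,000 ≥ $135,000 → met
6. patient counseling notice absent → not met
7. prescription drop-off log absent → not met
8. expired items on shelf 5 > 2 → not met
9. prescription-monitoring upload 66 days ago vs limit 60 → not met
10. condition 'offers immunizations' does not hold → requirement n/a → met
11. board of pharmacy inspection 347 days ago vs limit 365 → met
12. compounding area certification 724 days ago vs limit 730 → met
Not met: 3, 4, 6, 7, 8, 9

3, 4, 6, 7, 8, 9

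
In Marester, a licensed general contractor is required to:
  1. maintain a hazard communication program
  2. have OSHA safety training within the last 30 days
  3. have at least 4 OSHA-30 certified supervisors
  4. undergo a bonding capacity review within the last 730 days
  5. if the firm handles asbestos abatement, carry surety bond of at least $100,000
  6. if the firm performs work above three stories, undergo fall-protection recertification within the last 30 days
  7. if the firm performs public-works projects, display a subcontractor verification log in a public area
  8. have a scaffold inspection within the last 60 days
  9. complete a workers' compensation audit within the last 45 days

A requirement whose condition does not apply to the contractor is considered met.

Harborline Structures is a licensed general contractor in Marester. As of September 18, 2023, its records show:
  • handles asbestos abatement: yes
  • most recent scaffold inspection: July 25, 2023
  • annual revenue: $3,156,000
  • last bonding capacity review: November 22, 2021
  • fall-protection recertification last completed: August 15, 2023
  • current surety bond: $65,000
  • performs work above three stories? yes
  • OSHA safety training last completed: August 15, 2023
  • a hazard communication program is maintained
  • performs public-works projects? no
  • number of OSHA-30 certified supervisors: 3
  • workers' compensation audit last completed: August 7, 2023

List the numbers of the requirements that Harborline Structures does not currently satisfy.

1. hazard communication program present → met
2. OSHA safety training 34 days ago vs limit 30 → not met
3. OSHA-30 certified supervisors 3 < 4 → not met
4. bonding capacity review 665 days ago vs limit 730 → met
5. condition 'handles asbestos abatement' holds; surety bond $65,000 < $100,000 → not met
6. condition 'performs work above three stories' holds; fall-protection recertification 34 days ago vs limit 30 → not met
7. condition 'performs public-works projects' does not hold → requirement n/a → met
8. scaffold inspection 55 days ago vs limit 60 → met
9. workers' compensation audit 42 days ago vs limit 45 → met
Not met: 2, 3, 5, 6

2, 3, 5, 6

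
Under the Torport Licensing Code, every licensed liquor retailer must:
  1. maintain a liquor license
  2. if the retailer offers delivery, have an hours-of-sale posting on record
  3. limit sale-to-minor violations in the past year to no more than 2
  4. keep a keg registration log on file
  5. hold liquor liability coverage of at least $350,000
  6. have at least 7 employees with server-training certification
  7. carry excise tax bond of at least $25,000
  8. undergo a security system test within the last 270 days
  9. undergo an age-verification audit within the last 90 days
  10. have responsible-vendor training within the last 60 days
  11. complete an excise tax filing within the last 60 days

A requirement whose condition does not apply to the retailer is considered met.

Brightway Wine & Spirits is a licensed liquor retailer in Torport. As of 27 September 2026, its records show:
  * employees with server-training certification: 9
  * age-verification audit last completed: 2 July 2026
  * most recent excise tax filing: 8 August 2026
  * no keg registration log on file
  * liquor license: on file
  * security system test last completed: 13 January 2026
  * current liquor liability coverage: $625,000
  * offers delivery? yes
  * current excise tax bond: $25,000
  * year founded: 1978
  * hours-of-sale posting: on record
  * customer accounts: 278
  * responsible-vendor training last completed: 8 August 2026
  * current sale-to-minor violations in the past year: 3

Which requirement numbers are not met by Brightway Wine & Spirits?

1. liquor license present → met
2. condition 'offers delivery' holds; hours-of-sale posting present → met
3. sale-to-minor violations in the past year 3 > 2 → not met
4. keg registration log absent → not met
5. liquor liability coverage $625,000 ≥ $350,000 → met
6. employees with server-training certification 9 ≥ 7 → met
7. excise tax bond $25,000 ≥ $25,000 → met
8. security system test 257 days ago vs limit 270 → met
9. age-verification audit 87 days ago vs limit 90 → met
10. responsible-vendor training 50 days ago vs limit 60 → met
11. excise tax filing 50 days ago vs limit 60 → met
Not met: 3, 4

3, 4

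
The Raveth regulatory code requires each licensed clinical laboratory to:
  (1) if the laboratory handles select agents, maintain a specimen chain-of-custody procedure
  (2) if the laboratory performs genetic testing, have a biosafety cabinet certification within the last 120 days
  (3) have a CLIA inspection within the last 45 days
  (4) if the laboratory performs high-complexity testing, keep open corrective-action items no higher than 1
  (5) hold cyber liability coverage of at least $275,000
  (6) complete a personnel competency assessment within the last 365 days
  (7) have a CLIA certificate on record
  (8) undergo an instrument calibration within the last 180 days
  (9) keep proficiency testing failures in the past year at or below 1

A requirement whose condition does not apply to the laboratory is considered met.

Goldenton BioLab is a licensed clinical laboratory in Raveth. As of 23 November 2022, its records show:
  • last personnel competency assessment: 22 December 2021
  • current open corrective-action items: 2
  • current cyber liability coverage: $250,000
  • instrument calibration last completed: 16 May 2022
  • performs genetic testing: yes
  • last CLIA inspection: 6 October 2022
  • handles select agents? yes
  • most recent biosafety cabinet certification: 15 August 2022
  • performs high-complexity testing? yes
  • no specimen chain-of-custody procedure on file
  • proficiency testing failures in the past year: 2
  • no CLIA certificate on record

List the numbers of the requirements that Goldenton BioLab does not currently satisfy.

1, 3, 4, 5, 7, 8, 9

1. condition 'handles select agents' holds; specimen chain-of-custody procedure absent → not met
2. condition 'performs genetic testing' holds; biosafety cabinet certification 100 days ago vs limit 120 → met
3. CLIA inspection 48 days ago vs limit 45 → not met
4. condition 'performs high-complexity testing' holds; open corrective-action items 2 > 1 → not met
5. cyber liability coverage $250,000 < $275,000 → not met
6. personnel competency assessment 336 days ago vs limit 365 → met
7. CLIA certificate absent → not met
8. instrument calibration 191 days ago vs limit 180 → not met
9. proficiency testing failures in the past year 2 > 1 → not met
Not met: 1, 3, 4, 5, 7, 8, 9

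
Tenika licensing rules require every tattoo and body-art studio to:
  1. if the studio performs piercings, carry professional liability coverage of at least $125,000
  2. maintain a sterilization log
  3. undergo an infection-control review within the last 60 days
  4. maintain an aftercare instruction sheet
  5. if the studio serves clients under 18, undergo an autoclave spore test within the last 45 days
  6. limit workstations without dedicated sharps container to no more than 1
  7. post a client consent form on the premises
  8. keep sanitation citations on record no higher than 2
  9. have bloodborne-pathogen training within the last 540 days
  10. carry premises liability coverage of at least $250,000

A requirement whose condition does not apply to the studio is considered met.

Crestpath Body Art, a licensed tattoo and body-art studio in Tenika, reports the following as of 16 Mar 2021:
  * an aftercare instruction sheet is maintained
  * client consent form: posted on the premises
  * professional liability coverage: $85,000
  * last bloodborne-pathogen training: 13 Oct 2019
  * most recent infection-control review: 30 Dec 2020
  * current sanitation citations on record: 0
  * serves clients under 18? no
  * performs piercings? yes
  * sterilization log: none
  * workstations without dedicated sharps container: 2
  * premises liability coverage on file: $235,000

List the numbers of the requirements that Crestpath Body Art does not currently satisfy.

1. condition 'performs piercings' holds; professional liability coverage $85,000 < $125,000 → not met
2. sterilization log absent → not met
3. infection-control review 76 days ago vs limit 60 → not met
4. aftercare instruction sheet present → met
5. condition 'serves clients under 18' does not hold → requirement n/a → met
6. workstations without dedicated sharps container 2 > 1 → not met
7. client consent form present → met
8. sanitation citations on record 0 ≤ 2 → met
9. bloodborne-pathogen training 520 days ago vs limit 540 → met
10. premises liability coverage $235,000 < $250,000 → not met
Not met: 1, 2, 3, 6, 10

1, 2, 3, 6, 10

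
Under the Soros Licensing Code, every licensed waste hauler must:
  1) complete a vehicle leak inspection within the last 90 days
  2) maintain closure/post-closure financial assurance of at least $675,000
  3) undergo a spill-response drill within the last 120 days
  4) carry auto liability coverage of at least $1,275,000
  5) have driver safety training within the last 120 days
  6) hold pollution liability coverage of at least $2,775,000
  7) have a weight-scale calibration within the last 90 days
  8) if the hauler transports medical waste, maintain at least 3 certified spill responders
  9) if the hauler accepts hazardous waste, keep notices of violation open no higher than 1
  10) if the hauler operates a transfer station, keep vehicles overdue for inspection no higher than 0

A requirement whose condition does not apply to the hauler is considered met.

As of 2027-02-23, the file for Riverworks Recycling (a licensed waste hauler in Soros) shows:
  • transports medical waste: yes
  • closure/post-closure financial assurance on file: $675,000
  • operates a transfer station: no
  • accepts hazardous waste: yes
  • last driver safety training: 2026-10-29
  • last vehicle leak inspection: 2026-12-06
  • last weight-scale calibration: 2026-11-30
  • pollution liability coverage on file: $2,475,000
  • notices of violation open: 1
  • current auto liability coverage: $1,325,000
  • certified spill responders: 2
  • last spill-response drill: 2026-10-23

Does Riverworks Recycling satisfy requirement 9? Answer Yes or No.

9. condition 'accepts hazardous waste' holds; notices of violation open 1 ≤ 1 → met

Yes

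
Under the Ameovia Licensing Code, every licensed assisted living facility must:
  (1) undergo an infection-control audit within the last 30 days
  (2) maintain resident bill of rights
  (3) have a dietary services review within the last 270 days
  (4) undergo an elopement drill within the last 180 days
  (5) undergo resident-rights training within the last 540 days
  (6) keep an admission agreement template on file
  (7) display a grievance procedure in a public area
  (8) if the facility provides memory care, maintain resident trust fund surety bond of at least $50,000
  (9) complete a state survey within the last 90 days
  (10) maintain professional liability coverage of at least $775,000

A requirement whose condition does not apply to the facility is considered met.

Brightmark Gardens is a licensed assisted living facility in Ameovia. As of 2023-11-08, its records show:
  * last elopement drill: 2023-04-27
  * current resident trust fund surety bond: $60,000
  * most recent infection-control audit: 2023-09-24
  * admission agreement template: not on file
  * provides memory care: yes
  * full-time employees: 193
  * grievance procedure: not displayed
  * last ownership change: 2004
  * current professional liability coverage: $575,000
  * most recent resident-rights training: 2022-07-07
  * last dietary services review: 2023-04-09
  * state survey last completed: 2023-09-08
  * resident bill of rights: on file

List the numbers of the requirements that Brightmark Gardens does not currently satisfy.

1. infection-control audit 45 days ago vs limit 30 → not met
2. resident bill of rights present → met
3. dietary services review 213 days ago vs limit 270 → met
4. elopement drill 195 days ago vs limit 180 → not met
5. resident-rights training 489 days ago vs limit 540 → met
6. admission agreement template absent → not met
7. grievance procedure absent → not met
8. condition 'provides memory care' holds; resident trust fund surety bond $60,000 ≥ $50,000 → met
9. state survey 61 days ago vs limit 90 → met
10. professional liability coverage $575,000 < $775,000 → not met
Not met: 1, 4, 6, 7, 10

1, 4, 6, 7, 10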